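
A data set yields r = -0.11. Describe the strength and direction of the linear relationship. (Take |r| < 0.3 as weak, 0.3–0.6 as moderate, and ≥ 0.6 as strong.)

r = -0.11 < 0 so the relationship is negative.
|r| = 0.11, which falls in the weak range.

weak negative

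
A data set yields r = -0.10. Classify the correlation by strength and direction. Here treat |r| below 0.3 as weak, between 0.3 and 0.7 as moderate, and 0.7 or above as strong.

weak negative

r = -0.10 < 0 so the relationship is negative.
|r| = 0.10, which falls in the weak range.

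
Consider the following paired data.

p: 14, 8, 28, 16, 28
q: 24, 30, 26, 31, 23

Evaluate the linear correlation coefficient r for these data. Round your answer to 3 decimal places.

-0.593

n = 5, Σp = 94, Σq = 134, Σp² = 2084, Σq² = 3642, Σpq = 2444
nΣpq − ΣpΣq = 12220 − 12596 = -376
nΣp² − (Σp)² = 10420 − 8836 = 1584; nΣq² − (Σq)² = 18210 − 17956 = 254
r = -376 / √(1584 × 254) = -376 / 634.2996 ≈ -0.593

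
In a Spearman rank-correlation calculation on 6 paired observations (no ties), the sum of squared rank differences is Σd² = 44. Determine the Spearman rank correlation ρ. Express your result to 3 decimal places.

ρ = 1 − 6Σd² / [n(n²−1)] = 1 − 6×44 / (6×35)
  = 1 − 264/210 = 1 − 1.2571 ≈ -0.257

-0.257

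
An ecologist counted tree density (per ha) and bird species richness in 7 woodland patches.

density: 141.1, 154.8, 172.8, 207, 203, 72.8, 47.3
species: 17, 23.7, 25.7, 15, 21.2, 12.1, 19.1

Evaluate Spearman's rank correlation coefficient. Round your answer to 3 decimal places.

0.214

Rank density: 3, 4, 5, 7, 6, 2, 1
Rank species: 3, 6, 7, 2, 5, 1, 4
d = rank(density) − rank(species): 0, -2, -2, 5, 1, 1, -3; Σd² = 44
ρ = 1 − 6Σd² / [n(n²−1)] = 1 − 6×44 / (7×48) = 1 − 264/336 ≈ 0.214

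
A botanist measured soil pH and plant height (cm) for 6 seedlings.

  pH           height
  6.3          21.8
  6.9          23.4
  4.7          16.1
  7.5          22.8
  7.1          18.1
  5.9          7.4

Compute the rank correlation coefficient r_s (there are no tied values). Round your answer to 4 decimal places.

Rank pH: 3, 4, 1, 6, 5, 2
Rank height: 4, 6, 2, 5, 3, 1
d = rank(pH) − rank(height): -1, -2, -1, 1, 2, 1; Σd² = 12
ρ = 1 − 6Σd² / [n(n²−1)] = 1 − 6×12 / (6×35) = 1 − 72/210 ≈ 0.6571

0.6571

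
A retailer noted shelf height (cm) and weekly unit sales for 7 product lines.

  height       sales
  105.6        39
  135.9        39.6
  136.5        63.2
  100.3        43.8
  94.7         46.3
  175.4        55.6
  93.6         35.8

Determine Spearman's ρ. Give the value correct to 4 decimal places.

0.6429

Rank height: 4, 5, 6, 3, 2, 7, 1
Rank sales: 2, 3, 7, 4, 5, 6, 1
d = rank(height) − rank(sales): 2, 2, -1, -1, -3, 1, 0; Σd² = 20
ρ = 1 − 6Σd² / [n(n²−1)] = 1 − 6×20 / (7×48) = 1 − 120/336 ≈ 0.6429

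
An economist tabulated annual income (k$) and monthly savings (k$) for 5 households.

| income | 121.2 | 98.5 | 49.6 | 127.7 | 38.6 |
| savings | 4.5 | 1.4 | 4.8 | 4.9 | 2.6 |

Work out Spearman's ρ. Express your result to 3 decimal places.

0.500

Rank income: 4, 3, 2, 5, 1
Rank savings: 3, 1, 4, 5, 2
d = rank(income) − rank(savings): 1, 2, -2, 0, -1; Σd² = 10
ρ = 1 − 6Σd² / [n(n²−1)] = 1 − 6×10 / (5×24) = 1 − 60/120 ≈ 0.500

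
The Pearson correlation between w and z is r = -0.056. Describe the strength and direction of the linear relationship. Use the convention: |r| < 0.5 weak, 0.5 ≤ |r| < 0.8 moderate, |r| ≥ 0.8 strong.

weak negative

r = -0.056 < 0 so the relationship is negative.
|r| = 0.056, which falls in the weak range.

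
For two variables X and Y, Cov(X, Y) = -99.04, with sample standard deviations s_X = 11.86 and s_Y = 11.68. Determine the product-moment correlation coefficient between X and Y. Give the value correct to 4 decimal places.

-0.7150

r = Cov(X,Y) / (s_X · s_Y) = -99.04 / (11.86 × 11.68)
  = -99.04 / 138.5248 ≈ -0.7150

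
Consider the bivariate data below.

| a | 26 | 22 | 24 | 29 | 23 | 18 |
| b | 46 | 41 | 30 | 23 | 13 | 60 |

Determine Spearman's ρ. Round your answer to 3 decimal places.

Rank a: 5, 2, 4, 6, 3, 1
Rank b: 5, 4, 3, 2, 1, 6
d = rank(a) − rank(b): 0, -2, 1, 4, 2, -5; Σd² = 50
ρ = 1 − 6Σd² / [n(n²−1)] = 1 − 6×50 / (6×35) = 1 − 300/210 ≈ -0.429

-0.429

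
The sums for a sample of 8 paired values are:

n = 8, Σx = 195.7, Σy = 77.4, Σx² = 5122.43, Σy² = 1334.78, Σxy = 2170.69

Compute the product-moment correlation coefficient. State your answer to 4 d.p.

r = (nΣxy − ΣxΣy) / √[(nΣx² − (Σx)²)(nΣy² − (Σy)²)]
Numerator: 8×2170.69 − 195.7×77.4 = 2218.34
Denominator: √[(40979.44 − 38298.49)(10678.24 − 5990.76)] = √[2680.95 × 4687.48] = 3544.9823
r = 2218.34 / 3544.9823 ≈ 0.6258

0.6258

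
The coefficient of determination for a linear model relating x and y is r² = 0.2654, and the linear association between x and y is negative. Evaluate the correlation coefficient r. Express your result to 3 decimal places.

|r| = √0.2654 = 0.515
The association is negative, so r = −0.515.

-0.515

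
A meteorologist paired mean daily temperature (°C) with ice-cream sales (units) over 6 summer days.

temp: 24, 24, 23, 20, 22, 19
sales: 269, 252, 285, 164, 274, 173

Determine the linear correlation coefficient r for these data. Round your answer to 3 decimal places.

0.855

n = 6, Σx = 132, Σy = 1417, Σx² = 2926, Σy² = 348991, Σxy = 31654
nΣxy − ΣxΣy = 189924 − 187044 = 2880
nΣx² − (Σx)² = 17556 − 17424 = 132; nΣy² − (Σy)² = 2093946 − 2007889 = 86057
r = 2880 / √(132 × 86057) = 2880 / 3370.3893 ≈ 0.855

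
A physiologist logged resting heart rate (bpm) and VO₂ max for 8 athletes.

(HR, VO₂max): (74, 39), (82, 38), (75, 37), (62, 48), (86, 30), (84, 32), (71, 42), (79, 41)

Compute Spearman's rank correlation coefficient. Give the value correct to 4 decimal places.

-0.8810

Rank HR: 3, 6, 4, 1, 8, 7, 2, 5
Rank VO₂max: 5, 4, 3, 8, 1, 2, 7, 6
d = rank(HR) − rank(VO₂max): -2, 2, 1, -7, 7, 5, -5, -1; Σd² = 158
ρ = 1 − 6Σd² / [n(n²−1)] = 1 − 6×158 / (8×63) = 1 − 948/504 ≈ -0.8810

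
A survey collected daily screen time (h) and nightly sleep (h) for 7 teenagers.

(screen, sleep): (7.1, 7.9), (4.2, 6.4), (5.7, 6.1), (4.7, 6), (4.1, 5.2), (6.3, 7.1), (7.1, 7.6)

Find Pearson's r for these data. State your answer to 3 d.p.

0.895

n = 7, Σx = 39.2, Σy = 46.3, Σx² = 229.54, Σy² = 311.79, Σxy = 265.95
nΣxy − ΣxΣy = 1861.65 − 1814.96 = 46.69
nΣx² − (Σx)² = 1606.78 − 1536.64 = 70.14; nΣy² − (Σy)² = 2182.53 − 2143.69 = 38.84
r = 46.69 / √(70.14 × 38.84) = 46.69 / 52.1942 ≈ 0.895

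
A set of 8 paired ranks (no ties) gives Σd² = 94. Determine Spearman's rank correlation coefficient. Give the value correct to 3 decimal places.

-0.119

ρ = 1 − 6Σd² / [n(n²−1)] = 1 − 6×94 / (8×63)
  = 1 − 564/504 = 1 − 1.1190 ≈ -0.119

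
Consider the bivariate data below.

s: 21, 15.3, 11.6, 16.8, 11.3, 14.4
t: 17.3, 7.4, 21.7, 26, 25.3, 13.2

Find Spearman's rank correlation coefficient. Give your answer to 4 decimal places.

Rank s: 6, 4, 2, 5, 1, 3
Rank t: 3, 1, 4, 6, 5, 2
d = rank(s) − rank(t): 3, 3, -2, -1, -4, 1; Σd² = 40
ρ = 1 − 6Σd² / [n(n²−1)] = 1 − 6×40 / (6×35) = 1 − 240/210 ≈ -0.1429

-0.1429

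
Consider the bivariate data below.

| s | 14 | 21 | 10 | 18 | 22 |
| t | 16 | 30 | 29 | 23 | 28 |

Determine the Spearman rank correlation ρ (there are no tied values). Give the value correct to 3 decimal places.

0.200

Rank s: 2, 4, 1, 3, 5
Rank t: 1, 5, 4, 2, 3
d = rank(s) − rank(t): 1, -1, -3, 1, 2; Σd² = 16
ρ = 1 − 6Σd² / [n(n²−1)] = 1 − 6×16 / (5×24) = 1 − 96/120 ≈ 0.200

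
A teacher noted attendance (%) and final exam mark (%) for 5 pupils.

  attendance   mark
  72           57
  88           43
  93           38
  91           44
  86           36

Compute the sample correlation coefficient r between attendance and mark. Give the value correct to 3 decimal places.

n = 5, Σx = 430, Σy = 218, Σx² = 37254, Σy² = 9774, Σxy = 18522
nΣxy − ΣxΣy = 92610 − 93740 = -1130
nΣx² − (Σx)² = 186270 − 184900 = 1370; nΣy² − (Σy)² = 48870 − 47524 = 1346
r = -1130 / √(1370 × 1346) = -1130 / 1357.9470 ≈ -0.832

-0.832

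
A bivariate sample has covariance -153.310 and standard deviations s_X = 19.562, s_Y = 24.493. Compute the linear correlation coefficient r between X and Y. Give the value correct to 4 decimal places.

r = Cov(X,Y) / (s_X · s_Y) = -153.310 / (19.562 × 24.493)
  = -153.310 / 479.1321 ≈ -0.3200

-0.3200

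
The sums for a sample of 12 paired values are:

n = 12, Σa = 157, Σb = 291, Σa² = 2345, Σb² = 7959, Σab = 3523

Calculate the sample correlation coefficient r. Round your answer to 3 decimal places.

r = (nΣab − ΣaΣb) / √[(nΣa² − (Σa)²)(nΣb² − (Σb)²)]
Numerator: 12×3523 − 157×291 = -3411
Denominator: √[(28140 − 24649)(95508 − 84681)] = √[3491 × 10827] = 6147.9311
r = -3411 / 6147.9311 ≈ -0.555

-0.555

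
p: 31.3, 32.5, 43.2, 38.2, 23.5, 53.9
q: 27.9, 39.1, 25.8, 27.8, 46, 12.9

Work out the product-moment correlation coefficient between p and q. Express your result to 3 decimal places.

n = 6, Σp = 222.6, Σq = 179.5, Σp² = 8818.88, Σq² = 6028.11, Σpq = 6096.85
nΣpq − ΣpΣq = 36581.1 − 39956.7 = -3375.6
nΣp² − (Σp)² = 52913.28 − 49550.76 = 3362.52; nΣq² − (Σq)² = 36168.66 − 32220.25 = 3948.41
r = -3375.6 / √(3362.52 × 3948.41) = -3375.6 / 3643.7079 ≈ -0.926

-0.926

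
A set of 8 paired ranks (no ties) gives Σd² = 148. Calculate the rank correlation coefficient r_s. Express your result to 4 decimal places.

ρ = 1 − 6Σd² / [n(n²−1)] = 1 − 6×148 / (8×63)
  = 1 − 888/504 = 1 − 1.76190 ≈ -0.7619

-0.7619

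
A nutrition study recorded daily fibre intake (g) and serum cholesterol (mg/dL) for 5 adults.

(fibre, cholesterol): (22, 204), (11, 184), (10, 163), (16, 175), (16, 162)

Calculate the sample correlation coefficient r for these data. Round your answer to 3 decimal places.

0.644

n = 5, Σx = 75, Σy = 888, Σx² = 1217, Σy² = 158910, Σxy = 13534
nΣxy − ΣxΣy = 67670 − 66600 = 1070
nΣx² − (Σx)² = 6085 − 5625 = 460; nΣy² − (Σy)² = 794550 − 788544 = 6006
r = 1070 / √(460 × 6006) = 1070 / 1662.1552 ≈ 0.644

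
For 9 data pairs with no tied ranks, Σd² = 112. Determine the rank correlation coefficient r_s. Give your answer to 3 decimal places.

0.067

ρ = 1 − 6Σd² / [n(n²−1)] = 1 − 6×112 / (9×80)
  = 1 − 672/720 = 1 − 0.9333 ≈ 0.067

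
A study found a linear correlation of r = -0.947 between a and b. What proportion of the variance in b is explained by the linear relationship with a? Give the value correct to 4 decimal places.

0.8968

r² = (-0.947)² = 0.8968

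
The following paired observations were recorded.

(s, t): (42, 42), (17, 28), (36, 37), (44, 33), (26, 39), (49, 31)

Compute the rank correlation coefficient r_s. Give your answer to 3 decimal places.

Rank s: 4, 1, 3, 5, 2, 6
Rank t: 6, 1, 4, 3, 5, 2
d = rank(s) − rank(t): -2, 0, -1, 2, -3, 4; Σd² = 34
ρ = 1 − 6Σd² / [n(n²−1)] = 1 − 6×34 / (6×35) = 1 − 204/210 ≈ 0.029

0.029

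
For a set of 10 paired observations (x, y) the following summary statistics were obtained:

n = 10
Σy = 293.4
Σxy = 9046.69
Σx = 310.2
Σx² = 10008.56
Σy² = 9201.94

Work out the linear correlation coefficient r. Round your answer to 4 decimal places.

r = (nΣxy − ΣxΣy) / √[(nΣx² − (Σx)²)(nΣy² − (Σy)²)]
Numerator: 10×9046.69 − 310.2×293.4 = -545.78
Denominator: √[(100085.6 − 96224.04)(92019.4 − 86083.56)] = √[3861.56 × 5935.84] = 4787.6510
r = -545.78 / 4787.6510 ≈ -0.1140

-0.1140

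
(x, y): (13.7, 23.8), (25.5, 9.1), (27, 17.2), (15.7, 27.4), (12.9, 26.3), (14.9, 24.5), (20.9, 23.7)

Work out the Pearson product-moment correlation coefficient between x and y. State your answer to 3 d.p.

n = 7, Σx = 130.6, Σy = 152, Σx² = 2638.66, Σy² = 3549.48, Σxy = 2652.34
nΣxy − ΣxΣy = 18566.38 − 19851.2 = -1284.82
nΣx² − (Σx)² = 18470.62 − 17056.36 = 1414.26; nΣy² − (Σy)² = 24846.36 − 23104 = 1742.36
r = -1284.82 / √(1414.26 × 1742.36) = -1284.82 / 1569.7611 ≈ -0.818

-0.818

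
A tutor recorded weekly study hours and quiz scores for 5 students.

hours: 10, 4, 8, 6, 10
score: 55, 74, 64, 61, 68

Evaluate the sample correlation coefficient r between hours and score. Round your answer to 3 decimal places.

n = 5, Σx = 38, Σy = 322, Σx² = 316, Σy² = 20942, Σxy = 2404
nΣxy − ΣxΣy = 12020 − 12236 = -216
nΣx² − (Σx)² = 1580 − 1444 = 136; nΣy² − (Σy)² = 104710 − 103684 = 1026
r = -216 / √(136 × 1026) = -216 / 373.5452 ≈ -0.578

-0.578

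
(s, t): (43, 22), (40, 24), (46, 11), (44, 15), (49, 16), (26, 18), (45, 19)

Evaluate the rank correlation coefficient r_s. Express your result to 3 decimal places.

Rank s: 3, 2, 6, 4, 7, 1, 5
Rank t: 6, 7, 1, 2, 3, 4, 5
d = rank(s) − rank(t): -3, -5, 5, 2, 4, -3, 0; Σd² = 88
ρ = 1 − 6Σd² / [n(n²−1)] = 1 − 6×88 / (7×48) = 1 − 528/336 ≈ -0.571

-0.571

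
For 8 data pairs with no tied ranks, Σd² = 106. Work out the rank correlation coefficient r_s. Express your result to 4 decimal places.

-0.2619

ρ = 1 − 6Σd² / [n(n²−1)] = 1 − 6×106 / (8×63)
  = 1 − 636/504 = 1 − 1.26190 ≈ -0.2619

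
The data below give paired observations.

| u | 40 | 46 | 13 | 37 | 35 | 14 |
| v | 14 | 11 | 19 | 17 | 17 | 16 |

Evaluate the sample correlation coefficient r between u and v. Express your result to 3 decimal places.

-0.703

n = 6, Σu = 185, Σv = 94, Σu² = 6675, Σv² = 1512, Σuv = 2761
nΣuv − ΣuΣv = 16566 − 17390 = -824
nΣu² − (Σu)² = 40050 − 34225 = 5825; nΣv² − (Σv)² = 9072 − 8836 = 236
r = -824 / √(5825 × 236) = -824 / 1172.4760 ≈ -0.703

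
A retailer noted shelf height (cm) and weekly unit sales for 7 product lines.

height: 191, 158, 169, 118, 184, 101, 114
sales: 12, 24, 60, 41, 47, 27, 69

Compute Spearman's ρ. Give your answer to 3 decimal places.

-0.286

Rank height: 7, 4, 5, 3, 6, 1, 2
Rank sales: 1, 2, 6, 4, 5, 3, 7
d = rank(height) − rank(sales): 6, 2, -1, -1, 1, -2, -5; Σd² = 72
ρ = 1 − 6Σd² / [n(n²−1)] = 1 − 6×72 / (7×48) = 1 − 432/336 ≈ -0.286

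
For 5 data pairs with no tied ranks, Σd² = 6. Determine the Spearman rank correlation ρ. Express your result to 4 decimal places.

0.7000

ρ = 1 − 6Σd² / [n(n²−1)] = 1 − 6×6 / (5×24)
  = 1 − 36/120 = 1 − 0.30000 ≈ 0.7000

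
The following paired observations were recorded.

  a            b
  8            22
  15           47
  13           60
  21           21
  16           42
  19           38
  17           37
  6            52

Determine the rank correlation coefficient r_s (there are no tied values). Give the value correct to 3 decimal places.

-0.571

Rank a: 2, 4, 3, 8, 5, 7, 6, 1
Rank b: 2, 6, 8, 1, 5, 4, 3, 7
d = rank(a) − rank(b): 0, -2, -5, 7, 0, 3, 3, -6; Σd² = 132
ρ = 1 − 6Σd² / [n(n²−1)] = 1 − 6×132 / (8×63) = 1 − 792/504 ≈ -0.571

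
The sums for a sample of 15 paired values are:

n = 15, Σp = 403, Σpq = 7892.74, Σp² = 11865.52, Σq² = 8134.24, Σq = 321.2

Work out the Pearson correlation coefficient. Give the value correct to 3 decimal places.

-0.645

r = (nΣpq − ΣpΣq) / √[(nΣp² − (Σp)²)(nΣq² − (Σq)²)]
Numerator: 15×7892.74 − 403×321.2 = -11052.5
Denominator: √[(177982.8 − 162409)(122013.6 − 103169.44)] = √[15573.8 × 18844.16] = 17131.1173
r = -11052.5 / 17131.1173 ≈ -0.645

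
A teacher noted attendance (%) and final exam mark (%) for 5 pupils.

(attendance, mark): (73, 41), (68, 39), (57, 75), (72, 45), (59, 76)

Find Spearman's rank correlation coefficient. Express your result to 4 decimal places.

-0.6000

Rank attendance: 5, 3, 1, 4, 2
Rank mark: 2, 1, 4, 3, 5
d = rank(attendance) − rank(mark): 3, 2, -3, 1, -3; Σd² = 32
ρ = 1 − 6Σd² / [n(n²−1)] = 1 − 6×32 / (5×24) = 1 − 192/120 ≈ -0.6000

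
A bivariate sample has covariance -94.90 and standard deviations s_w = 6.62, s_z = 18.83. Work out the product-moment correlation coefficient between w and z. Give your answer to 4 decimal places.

r = Cov(w,z) / (s_w · s_z) = -94.90 / (6.62 × 18.83)
  = -94.90 / 124.6546 ≈ -0.7613

-0.7613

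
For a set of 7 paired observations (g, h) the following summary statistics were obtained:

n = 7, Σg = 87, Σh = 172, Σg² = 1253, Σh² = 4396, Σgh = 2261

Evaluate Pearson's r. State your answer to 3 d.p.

r = (nΣgh − ΣgΣh) / √[(nΣg² − (Σg)²)(nΣh² − (Σh)²)]
Numerator: 7×2261 − 87×172 = 863
Denominator: √[(8771 − 7569)(30772 − 29584)] = √[1202 × 1188] = 1194.9795
r = 863 / 1194.9795 ≈ 0.722

0.722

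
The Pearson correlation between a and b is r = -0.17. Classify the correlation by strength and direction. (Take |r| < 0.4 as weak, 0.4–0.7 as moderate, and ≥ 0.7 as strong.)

weak negative

r = -0.17 < 0 so the relationship is negative.
|r| = 0.17, which falls in the weak range.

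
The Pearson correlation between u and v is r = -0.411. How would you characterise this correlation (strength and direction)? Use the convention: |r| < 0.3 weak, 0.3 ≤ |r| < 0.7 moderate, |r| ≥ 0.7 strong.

r = -0.411 < 0 so the relationship is negative.
|r| = 0.411, which falls in the moderate range.

moderate negative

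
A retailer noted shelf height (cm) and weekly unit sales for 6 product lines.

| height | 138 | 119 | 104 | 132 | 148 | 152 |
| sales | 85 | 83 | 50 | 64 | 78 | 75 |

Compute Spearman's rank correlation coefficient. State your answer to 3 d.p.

0.314

Rank height: 4, 2, 1, 3, 5, 6
Rank sales: 6, 5, 1, 2, 4, 3
d = rank(height) − rank(sales): -2, -3, 0, 1, 1, 3; Σd² = 24
ρ = 1 − 6Σd² / [n(n²−1)] = 1 − 6×24 / (6×35) = 1 − 144/210 ≈ 0.314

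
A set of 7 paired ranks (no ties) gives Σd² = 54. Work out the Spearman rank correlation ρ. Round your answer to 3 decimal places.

ρ = 1 − 6Σd² / [n(n²−1)] = 1 − 6×54 / (7×48)
  = 1 − 324/336 = 1 − 0.9643 ≈ 0.036

0.036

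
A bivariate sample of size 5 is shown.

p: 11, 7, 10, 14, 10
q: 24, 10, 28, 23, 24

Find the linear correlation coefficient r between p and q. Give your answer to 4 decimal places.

n = 5, Σp = 52, Σq = 109, Σp² = 566, Σq² = 2565, Σpq = 1176
nΣpq − ΣpΣq = 5880 − 5668 = 212
nΣp² − (Σp)² = 2830 − 2704 = 126; nΣq² − (Σq)² = 12825 − 11881 = 944
r = 212 / √(126 × 944) = 212 / 344.8826 ≈ 0.6147

0.6147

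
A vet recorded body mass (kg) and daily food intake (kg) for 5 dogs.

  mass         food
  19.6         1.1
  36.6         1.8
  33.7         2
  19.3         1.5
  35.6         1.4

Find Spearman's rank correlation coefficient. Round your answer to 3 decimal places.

0.300

Rank mass: 2, 5, 3, 1, 4
Rank food: 1, 4, 5, 3, 2
d = rank(mass) − rank(food): 1, 1, -2, -2, 2; Σd² = 14
ρ = 1 − 6Σd² / [n(n²−1)] = 1 − 6×14 / (5×24) = 1 − 84/120 ≈ 0.300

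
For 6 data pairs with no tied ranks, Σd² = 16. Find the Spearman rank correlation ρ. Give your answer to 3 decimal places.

ρ = 1 − 6Σd² / [n(n²−1)] = 1 − 6×16 / (6×35)
  = 1 − 96/210 = 1 − 0.4571 ≈ 0.543

0.543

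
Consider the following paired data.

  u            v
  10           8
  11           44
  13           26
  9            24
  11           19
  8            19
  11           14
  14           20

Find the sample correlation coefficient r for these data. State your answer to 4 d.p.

0.1428

n = 8, Σu = 87, Σv = 174, Σu² = 973, Σv² = 4570, Σuv = 1913
nΣuv − ΣuΣv = 15304 − 15138 = 166
nΣu² − (Σu)² = 7784 − 7569 = 215; nΣv² − (Σv)² = 36560 − 30276 = 6284
r = 166 / √(215 × 6284) = 166 / 1162.3511 ≈ 0.1428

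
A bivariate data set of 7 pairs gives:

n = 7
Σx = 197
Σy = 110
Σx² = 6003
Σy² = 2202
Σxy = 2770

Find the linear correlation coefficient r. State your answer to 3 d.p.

-0.699

r = (nΣxy − ΣxΣy) / √[(nΣx² − (Σx)²)(nΣy² − (Σy)²)]
Numerator: 7×2770 − 197×110 = -2280
Denominator: √[(42021 − 38809)(15414 − 12100)] = √[3212 × 3314] = 3262.6014
r = -2280 / 3262.6014 ≈ -0.699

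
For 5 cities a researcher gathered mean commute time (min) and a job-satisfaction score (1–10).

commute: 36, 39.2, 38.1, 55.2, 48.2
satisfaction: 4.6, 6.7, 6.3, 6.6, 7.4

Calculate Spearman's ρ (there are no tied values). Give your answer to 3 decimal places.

Rank commute: 1, 3, 2, 5, 4
Rank satisfaction: 1, 4, 2, 3, 5
d = rank(commute) − rank(satisfaction): 0, -1, 0, 2, -1; Σd² = 6
ρ = 1 − 6Σd² / [n(n²−1)] = 1 − 6×6 / (5×24) = 1 − 36/120 ≈ 0.700

0.700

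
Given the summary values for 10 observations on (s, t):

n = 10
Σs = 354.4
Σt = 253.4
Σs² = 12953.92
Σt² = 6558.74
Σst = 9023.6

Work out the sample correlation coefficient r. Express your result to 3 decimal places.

0.185

r = (nΣst − ΣsΣt) / √[(nΣs² − (Σs)²)(nΣt² − (Σt)²)]
Numerator: 10×9023.6 − 354.4×253.4 = 431.04
Denominator: √[(129539.2 − 125599.36)(65587.4 − 64211.56)] = √[3939.84 × 1375.84] = 2328.2159
r = 431.04 / 2328.2159 ≈ 0.185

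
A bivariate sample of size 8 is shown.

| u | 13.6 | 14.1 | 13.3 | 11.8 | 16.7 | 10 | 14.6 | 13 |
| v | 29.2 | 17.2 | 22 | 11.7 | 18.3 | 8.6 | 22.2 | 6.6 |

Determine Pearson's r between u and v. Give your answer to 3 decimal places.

n = 8, Σu = 107.1, Σv = 135.8, Σu² = 1460.95, Σv² = 2714.62, Σuv = 1871.83
nΣuv − ΣuΣv = 14974.64 − 14544.18 = 430.46
nΣu² − (Σu)² = 11687.6 − 11470.41 = 217.19; nΣv² − (Σv)² = 21716.96 − 18441.64 = 3275.32
r = 430.46 / √(217.19 × 3275.32) = 430.46 / 843.4256 ≈ 0.510

0.510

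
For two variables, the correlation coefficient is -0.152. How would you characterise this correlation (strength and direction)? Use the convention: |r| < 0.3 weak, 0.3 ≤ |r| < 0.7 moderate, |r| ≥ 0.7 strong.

weak negative

r = -0.152 < 0 so the relationship is negative.
|r| = 0.152, which falls in the weak range.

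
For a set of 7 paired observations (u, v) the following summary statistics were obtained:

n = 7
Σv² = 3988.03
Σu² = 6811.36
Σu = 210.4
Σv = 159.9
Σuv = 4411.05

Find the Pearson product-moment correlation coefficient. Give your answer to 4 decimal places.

-0.9771

r = (nΣuv − ΣuΣv) / √[(nΣu² − (Σu)²)(nΣv² − (Σv)²)]
Numerator: 7×4411.05 − 210.4×159.9 = -2765.61
Denominator: √[(47679.52 − 44268.16)(27916.21 − 25568.01)] = √[3411.36 × 2348.2] = 2830.2925
r = -2765.61 / 2830.2925 ≈ -0.9771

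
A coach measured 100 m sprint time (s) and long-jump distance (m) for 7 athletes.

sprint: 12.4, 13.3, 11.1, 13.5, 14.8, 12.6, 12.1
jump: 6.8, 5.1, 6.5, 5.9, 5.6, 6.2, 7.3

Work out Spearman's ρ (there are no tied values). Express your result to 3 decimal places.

-0.786

Rank sprint: 3, 5, 1, 6, 7, 4, 2
Rank jump: 6, 1, 5, 3, 2, 4, 7
d = rank(sprint) − rank(jump): -3, 4, -4, 3, 5, 0, -5; Σd² = 100
ρ = 1 − 6Σd² / [n(n²−1)] = 1 − 6×100 / (7×48) = 1 − 600/336 ≈ -0.786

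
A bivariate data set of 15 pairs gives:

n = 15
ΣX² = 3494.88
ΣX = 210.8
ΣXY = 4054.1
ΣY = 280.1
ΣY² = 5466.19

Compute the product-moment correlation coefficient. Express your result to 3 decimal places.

r = (nΣXY − ΣXΣY) / √[(nΣX² − (ΣX)²)(nΣY² − (ΣY)²)]
Numerator: 15×4054.1 − 210.8×280.1 = 1766.42
Denominator: √[(52423.2 − 44436.64)(81992.85 − 78456.01)] = √[7986.56 × 3536.84] = 5314.8081
r = 1766.42 / 5314.8081 ≈ 0.332

0.332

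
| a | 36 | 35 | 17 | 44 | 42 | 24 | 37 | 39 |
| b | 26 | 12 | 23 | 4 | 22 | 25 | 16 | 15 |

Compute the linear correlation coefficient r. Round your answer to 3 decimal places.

-0.564

n = 8, Σa = 274, Σb = 143, Σa² = 9976, Σb² = 2955, Σab = 4624
nΣab − ΣaΣb = 36992 − 39182 = -2190
nΣa² − (Σa)² = 79808 − 75076 = 4732; nΣb² − (Σb)² = 23640 − 20449 = 3191
r = -2190 / √(4732 × 3191) = -2190 / 3885.8477 ≈ -0.564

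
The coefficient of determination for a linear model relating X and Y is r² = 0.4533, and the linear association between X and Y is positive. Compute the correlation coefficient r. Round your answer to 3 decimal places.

0.673

|r| = √0.4533 = 0.673
The association is positive, so r = 0.673.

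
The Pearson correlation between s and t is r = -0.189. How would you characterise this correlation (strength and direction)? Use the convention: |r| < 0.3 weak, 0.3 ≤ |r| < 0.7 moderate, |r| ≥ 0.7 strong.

r = -0.189 < 0 so the relationship is negative.
|r| = 0.189, which falls in the weak range.

weak negative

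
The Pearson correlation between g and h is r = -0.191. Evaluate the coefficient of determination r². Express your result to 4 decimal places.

r² = (-0.191)² = 0.0365

0.0365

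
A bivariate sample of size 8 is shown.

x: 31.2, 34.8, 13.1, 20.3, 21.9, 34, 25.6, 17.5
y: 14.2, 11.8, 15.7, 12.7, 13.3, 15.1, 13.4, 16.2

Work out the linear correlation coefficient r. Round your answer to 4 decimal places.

n = 8, Σx = 198.4, Σy = 112.4, Σx² = 5365.4, Σy² = 1595.56, Σxy = 2748.37
nΣxy − ΣxΣy = 21986.96 − 22300.16 = -313.2
nΣx² − (Σx)² = 42923.2 − 39362.56 = 3560.64; nΣy² − (Σy)² = 12764.48 − 12633.76 = 130.72
r = -313.2 / √(3560.64 × 130.72) = -313.2 / 682.2367 ≈ -0.4591

-0.4591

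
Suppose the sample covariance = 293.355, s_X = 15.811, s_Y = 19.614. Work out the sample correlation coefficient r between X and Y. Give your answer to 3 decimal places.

0.946

r = Cov(X,Y) / (s_X · s_Y) = 293.355 / (15.811 × 19.614)
  = 293.355 / 310.1170 ≈ 0.946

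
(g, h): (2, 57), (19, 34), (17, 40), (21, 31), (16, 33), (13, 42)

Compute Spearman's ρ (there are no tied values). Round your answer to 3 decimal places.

-0.829

Rank g: 1, 5, 4, 6, 3, 2
Rank h: 6, 3, 4, 1, 2, 5
d = rank(g) − rank(h): -5, 2, 0, 5, 1, -3; Σd² = 64
ρ = 1 − 6Σd² / [n(n²−1)] = 1 − 6×64 / (6×35) = 1 − 384/210 ≈ -0.829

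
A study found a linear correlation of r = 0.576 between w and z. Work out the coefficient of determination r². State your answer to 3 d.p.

r² = (0.576)² = 0.332

0.332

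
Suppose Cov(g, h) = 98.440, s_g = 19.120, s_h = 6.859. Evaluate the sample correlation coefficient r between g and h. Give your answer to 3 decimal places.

r = Cov(g,h) / (s_g · s_h) = 98.440 / (19.120 × 6.859)
  = 98.440 / 131.1441 ≈ 0.751

0.751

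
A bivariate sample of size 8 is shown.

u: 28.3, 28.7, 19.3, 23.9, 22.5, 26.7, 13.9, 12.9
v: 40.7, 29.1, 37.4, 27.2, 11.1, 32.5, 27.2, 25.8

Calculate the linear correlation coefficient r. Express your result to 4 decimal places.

n = 8, Σu = 176.2, Σv = 231, Σu² = 4147.04, Σv² = 7226.84, Σuv = 5187.28
nΣuv − ΣuΣv = 41498.24 − 40702.2 = 796.04
nΣu² − (Σu)² = 33176.32 − 31046.44 = 2129.88; nΣv² − (Σv)² = 57814.72 − 53361 = 4453.72
r = 796.04 / √(2129.88 × 4453.72) = 796.04 / 3079.9171 ≈ 0.2585

0.2585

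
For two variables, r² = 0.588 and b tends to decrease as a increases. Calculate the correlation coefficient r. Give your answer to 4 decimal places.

-0.7668

|r| = √0.588 = 0.7668
The association is negative, so r = −0.7668.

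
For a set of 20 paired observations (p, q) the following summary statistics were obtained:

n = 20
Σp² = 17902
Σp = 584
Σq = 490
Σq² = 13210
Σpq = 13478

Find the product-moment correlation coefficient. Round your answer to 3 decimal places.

-0.821

r = (nΣpq − ΣpΣq) / √[(nΣp² − (Σp)²)(nΣq² − (Σq)²)]
Numerator: 20×13478 − 584×490 = -16600
Denominator: √[(358040 − 341056)(264200 − 240100)] = √[16984 × 24100] = 20231.5200
r = -16600 / 20231.5200 ≈ -0.821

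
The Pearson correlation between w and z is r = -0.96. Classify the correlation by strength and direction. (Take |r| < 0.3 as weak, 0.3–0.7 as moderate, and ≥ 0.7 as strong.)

strong negative

r = -0.96 < 0 so the relationship is negative.
|r| = 0.96, which falls in the strong range.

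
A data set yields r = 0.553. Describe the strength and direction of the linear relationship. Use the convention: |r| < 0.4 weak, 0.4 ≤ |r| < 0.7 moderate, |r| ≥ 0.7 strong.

moderate positive

r = 0.553 > 0 so the relationship is positive.
|r| = 0.553, which falls in the moderate range.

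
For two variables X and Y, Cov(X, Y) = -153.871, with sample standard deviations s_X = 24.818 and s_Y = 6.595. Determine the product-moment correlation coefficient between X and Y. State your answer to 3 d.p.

-0.940

r = Cov(X,Y) / (s_X · s_Y) = -153.871 / (24.818 × 6.595)
  = -153.871 / 163.6747 ≈ -0.940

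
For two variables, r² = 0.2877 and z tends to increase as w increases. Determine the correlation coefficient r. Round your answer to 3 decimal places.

|r| = √0.2877 = 0.536
The association is positive, so r = 0.536.

0.536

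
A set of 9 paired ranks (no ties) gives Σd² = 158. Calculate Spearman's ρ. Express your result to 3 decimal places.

ρ = 1 − 6Σd² / [n(n²−1)] = 1 − 6×158 / (9×80)
  = 1 − 948/720 = 1 − 1.3167 ≈ -0.317

-0.317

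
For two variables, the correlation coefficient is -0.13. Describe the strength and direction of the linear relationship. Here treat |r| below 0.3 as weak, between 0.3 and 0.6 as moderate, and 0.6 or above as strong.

r = -0.13 < 0 so the relationship is negative.
|r| = 0.13, which falls in the weak range.

weak negative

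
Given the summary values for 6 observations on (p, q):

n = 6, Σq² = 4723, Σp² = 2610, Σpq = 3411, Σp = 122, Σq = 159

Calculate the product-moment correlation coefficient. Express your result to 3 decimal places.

0.693

r = (nΣpq − ΣpΣq) / √[(nΣp² − (Σp)²)(nΣq² − (Σq)²)]
Numerator: 6×3411 − 122×159 = 1068
Denominator: √[(15660 − 14884)(28338 − 25281)] = √[776 × 3057] = 1540.2052
r = 1068 / 1540.2052 ≈ 0.693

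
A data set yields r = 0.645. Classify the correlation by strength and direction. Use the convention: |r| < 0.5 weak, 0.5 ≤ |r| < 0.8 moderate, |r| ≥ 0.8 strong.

moderate positive

r = 0.645 > 0 so the relationship is positive.
|r| = 0.645, which falls in the moderate range.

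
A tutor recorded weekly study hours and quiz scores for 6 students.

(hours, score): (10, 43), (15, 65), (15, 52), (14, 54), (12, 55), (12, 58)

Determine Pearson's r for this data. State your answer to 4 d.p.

0.6361

n = 6, Σx = 78, Σy = 327, Σx² = 1034, Σy² = 18083, Σxy = 4297
nΣxy − ΣxΣy = 25782 − 25506 = 276
nΣx² − (Σx)² = 6204 − 6084 = 120; nΣy² − (Σy)² = 108498 − 106929 = 1569
r = 276 / √(120 × 1569) = 276 / 433.9124 ≈ 0.6361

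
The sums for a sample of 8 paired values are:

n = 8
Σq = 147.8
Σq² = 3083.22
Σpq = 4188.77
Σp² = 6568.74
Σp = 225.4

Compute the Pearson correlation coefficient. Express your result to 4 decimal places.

r = (nΣpq − ΣpΣq) / √[(nΣp² − (Σp)²)(nΣq² − (Σq)²)]
Numerator: 8×4188.77 − 225.4×147.8 = 196.04
Denominator: √[(52549.92 − 50805.16)(24665.76 − 21844.84)] = √[1744.76 × 2820.92] = 2218.5194
r = 196.04 / 2218.5194 ≈ 0.0884

0.0884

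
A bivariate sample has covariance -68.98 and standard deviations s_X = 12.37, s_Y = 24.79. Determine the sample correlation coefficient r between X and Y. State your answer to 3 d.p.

-0.225

r = Cov(X,Y) / (s_X · s_Y) = -68.98 / (12.37 × 24.79)
  = -68.98 / 306.6523 ≈ -0.225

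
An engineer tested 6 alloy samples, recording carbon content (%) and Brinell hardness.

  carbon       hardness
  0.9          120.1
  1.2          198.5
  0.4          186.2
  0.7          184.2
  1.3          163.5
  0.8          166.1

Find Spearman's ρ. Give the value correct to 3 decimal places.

-0.314

Rank carbon: 4, 5, 1, 2, 6, 3
Rank hardness: 1, 6, 5, 4, 2, 3
d = rank(carbon) − rank(hardness): 3, -1, -4, -2, 4, 0; Σd² = 46
ρ = 1 − 6Σd² / [n(n²−1)] = 1 − 6×46 / (6×35) = 1 − 276/210 ≈ -0.314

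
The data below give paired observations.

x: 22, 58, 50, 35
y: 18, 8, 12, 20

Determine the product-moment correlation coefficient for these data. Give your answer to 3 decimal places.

-0.880

n = 4, Σx = 165, Σy = 58, Σx² = 7573, Σy² = 932, Σxy = 2160
nΣxy − ΣxΣy = 8640 − 9570 = -930
nΣx² − (Σx)² = 30292 − 27225 = 3067; nΣy² − (Σy)² = 3728 − 3364 = 364
r = -930 / √(3067 × 364) = -930 / 1056.5926 ≈ -0.880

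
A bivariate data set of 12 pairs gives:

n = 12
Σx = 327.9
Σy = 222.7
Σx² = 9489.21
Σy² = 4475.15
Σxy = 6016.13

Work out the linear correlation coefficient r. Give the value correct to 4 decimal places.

r = (nΣxy − ΣxΣy) / √[(nΣx² − (Σx)²)(nΣy² − (Σy)²)]
Numerator: 12×6016.13 − 327.9×222.7 = -829.77
Denominator: √[(113870.52 − 107518.41)(53701.8 − 49595.29)] = √[6352.11 × 4106.51] = 5107.3480
r = -829.77 / 5107.3480 ≈ -0.1625

-0.1625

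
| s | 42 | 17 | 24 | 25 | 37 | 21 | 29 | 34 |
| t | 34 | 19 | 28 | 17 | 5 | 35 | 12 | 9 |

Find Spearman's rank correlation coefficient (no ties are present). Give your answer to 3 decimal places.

Rank s: 8, 1, 3, 4, 7, 2, 5, 6
Rank t: 7, 5, 6, 4, 1, 8, 3, 2
d = rank(s) − rank(t): 1, -4, -3, 0, 6, -6, 2, 4; Σd² = 118
ρ = 1 − 6Σd² / [n(n²−1)] = 1 − 6×118 / (8×63) = 1 − 708/504 ≈ -0.405

-0.405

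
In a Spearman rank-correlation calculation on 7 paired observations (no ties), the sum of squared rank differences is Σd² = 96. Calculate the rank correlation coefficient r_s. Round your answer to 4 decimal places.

ρ = 1 − 6Σd² / [n(n²−1)] = 1 − 6×96 / (7×48)
  = 1 − 576/336 = 1 − 1.71429 ≈ -0.7143

-0.7143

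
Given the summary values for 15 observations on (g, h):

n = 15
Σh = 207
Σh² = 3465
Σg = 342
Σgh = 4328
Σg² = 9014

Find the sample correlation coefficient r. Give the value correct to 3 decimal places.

r = (nΣgh − ΣgΣh) / √[(nΣg² − (Σg)²)(nΣh² − (Σh)²)]
Numerator: 15×4328 − 342×207 = -5874
Denominator: √[(135210 − 116964)(51975 − 42849)] = √[18246 × 9126] = 12903.9915
r = -5874 / 12903.9915 ≈ -0.455

-0.455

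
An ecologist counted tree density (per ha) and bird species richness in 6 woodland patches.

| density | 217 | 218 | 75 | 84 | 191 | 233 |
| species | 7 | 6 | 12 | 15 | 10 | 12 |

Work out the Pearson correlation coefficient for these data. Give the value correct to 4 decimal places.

n = 6, Σx = 1018, Σy = 62, Σx² = 198064, Σy² = 698, Σxy = 9693
nΣxy − ΣxΣy = 58158 − 63116 = -4958
nΣx² − (Σx)² = 1188384 − 1036324 = 152060; nΣy² − (Σy)² = 4188 − 3844 = 344
r = -4958 / √(152060 × 344) = -4958 / 7232.4712 ≈ -0.6855

-0.6855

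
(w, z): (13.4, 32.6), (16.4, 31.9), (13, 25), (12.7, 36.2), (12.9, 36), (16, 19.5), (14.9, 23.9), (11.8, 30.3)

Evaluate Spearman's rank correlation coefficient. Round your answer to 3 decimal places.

Rank w: 5, 8, 4, 2, 3, 7, 6, 1
Rank z: 6, 5, 3, 8, 7, 1, 2, 4
d = rank(w) − rank(z): -1, 3, 1, -6, -4, 6, 4, -3; Σd² = 124
ρ = 1 − 6Σd² / [n(n²−1)] = 1 − 6×124 / (8×63) = 1 − 744/504 ≈ -0.476

-0.476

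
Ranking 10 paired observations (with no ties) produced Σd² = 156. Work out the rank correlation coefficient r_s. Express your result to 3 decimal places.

0.055

ρ = 1 − 6Σd² / [n(n²−1)] = 1 − 6×156 / (10×99)
  = 1 − 936/990 = 1 − 0.9455 ≈ 0.055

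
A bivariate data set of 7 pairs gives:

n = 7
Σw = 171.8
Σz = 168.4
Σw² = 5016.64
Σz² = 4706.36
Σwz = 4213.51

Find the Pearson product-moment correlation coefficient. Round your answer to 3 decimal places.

r = (nΣwz − ΣwΣz) / √[(nΣw² − (Σw)²)(nΣz² − (Σz)²)]
Numerator: 7×4213.51 − 171.8×168.4 = 563.45
Denominator: √[(35116.48 − 29515.24)(32944.52 − 28358.56)] = √[5601.24 × 4585.96] = 5068.2406
r = 563.45 / 5068.2406 ≈ 0.111

0.111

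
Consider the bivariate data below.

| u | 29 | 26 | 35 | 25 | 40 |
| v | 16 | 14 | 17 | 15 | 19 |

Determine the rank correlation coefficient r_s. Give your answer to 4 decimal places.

Rank u: 3, 2, 4, 1, 5
Rank v: 3, 1, 4, 2, 5
d = rank(u) − rank(v): 0, 1, 0, -1, 0; Σd² = 2
ρ = 1 − 6Σd² / [n(n²−1)] = 1 − 6×2 / (5×24) = 1 − 12/120 ≈ 0.9000

0.9000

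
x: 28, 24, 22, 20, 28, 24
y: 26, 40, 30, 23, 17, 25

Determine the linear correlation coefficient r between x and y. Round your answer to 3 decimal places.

-0.272

n = 6, Σx = 146, Σy = 161, Σx² = 3604, Σy² = 4619, Σxy = 3884
nΣxy − ΣxΣy = 23304 − 23506 = -202
nΣx² − (Σx)² = 21624 − 21316 = 308; nΣy² − (Σy)² = 27714 − 25921 = 1793
r = -202 / √(308 × 1793) = -202 / 743.1312 ≈ -0.272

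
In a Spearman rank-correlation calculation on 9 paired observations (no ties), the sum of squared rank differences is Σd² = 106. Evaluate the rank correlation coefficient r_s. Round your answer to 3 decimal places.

0.117

ρ = 1 − 6Σd² / [n(n²−1)] = 1 − 6×106 / (9×80)
  = 1 − 636/720 = 1 − 0.8833 ≈ 0.117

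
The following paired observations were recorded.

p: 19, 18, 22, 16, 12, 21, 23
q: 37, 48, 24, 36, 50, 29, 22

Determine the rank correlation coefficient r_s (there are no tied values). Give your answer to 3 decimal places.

-0.893

Rank p: 4, 3, 6, 2, 1, 5, 7
Rank q: 5, 6, 2, 4, 7, 3, 1
d = rank(p) − rank(q): -1, -3, 4, -2, -6, 2, 6; Σd² = 106
ρ = 1 − 6Σd² / [n(n²−1)] = 1 − 6×106 / (7×48) = 1 − 636/336 ≈ -0.893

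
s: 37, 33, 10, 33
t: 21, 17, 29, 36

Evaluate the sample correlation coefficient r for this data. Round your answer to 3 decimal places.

-0.300

n = 4, Σs = 113, Σt = 103, Σs² = 3647, Σt² = 2867, Σst = 2816
nΣst − ΣsΣt = 11264 − 11639 = -375
nΣs² − (Σs)² = 14588 − 12769 = 1819; nΣt² − (Σt)² = 11468 − 10609 = 859
r = -375 / √(1819 × 859) = -375 / 1250.0084 ≈ -0.300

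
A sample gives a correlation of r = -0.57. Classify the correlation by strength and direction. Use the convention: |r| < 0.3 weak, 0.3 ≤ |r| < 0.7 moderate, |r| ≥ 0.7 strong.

moderate negative

r = -0.57 < 0 so the relationship is negative.
|r| = 0.57, which falls in the moderate range.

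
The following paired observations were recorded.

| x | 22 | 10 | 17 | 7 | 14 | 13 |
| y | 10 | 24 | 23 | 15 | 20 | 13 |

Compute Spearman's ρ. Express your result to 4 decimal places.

-0.3143

Rank x: 6, 2, 5, 1, 4, 3
Rank y: 1, 6, 5, 3, 4, 2
d = rank(x) − rank(y): 5, -4, 0, -2, 0, 1; Σd² = 46
ρ = 1 − 6Σd² / [n(n²−1)] = 1 − 6×46 / (6×35) = 1 − 276/210 ≈ -0.3143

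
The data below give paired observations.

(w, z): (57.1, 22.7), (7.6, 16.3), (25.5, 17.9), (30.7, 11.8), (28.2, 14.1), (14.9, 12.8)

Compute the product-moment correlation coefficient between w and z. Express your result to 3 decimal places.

n = 6, Σw = 164, Σz = 95.6, Σw² = 5928.16, Σz² = 1603.28, Σwz = 2827.1
nΣwz − ΣwΣz = 16962.6 − 15678.4 = 1284.2
nΣw² − (Σw)² = 35568.96 − 26896 = 8672.96; nΣz² − (Σz)² = 9619.68 − 9139.36 = 480.32
r = 1284.2 / √(8672.96 × 480.32) = 1284.2 / 2041.0282 ≈ 0.629

0.629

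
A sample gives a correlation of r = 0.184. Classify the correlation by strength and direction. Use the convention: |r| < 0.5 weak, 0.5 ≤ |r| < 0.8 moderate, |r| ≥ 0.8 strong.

weak positive

r = 0.184 > 0 so the relationship is positive.
|r| = 0.184, which falls in the weak range.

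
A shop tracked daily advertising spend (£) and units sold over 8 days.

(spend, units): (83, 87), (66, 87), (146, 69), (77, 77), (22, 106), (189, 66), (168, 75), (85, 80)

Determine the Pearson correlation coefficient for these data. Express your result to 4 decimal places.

n = 8, Σx = 836, Σy = 647, Σx² = 110144, Σy² = 53445, Σxy = 63172
nΣxy − ΣxΣy = 505376 − 540892 = -35516
nΣx² − (Σx)² = 881152 − 698896 = 182256; nΣy² − (Σy)² = 427560 − 418609 = 8951
r = -35516 / √(182256 × 8951) = -35516 / 40390.2644 ≈ -0.8793

-0.8793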